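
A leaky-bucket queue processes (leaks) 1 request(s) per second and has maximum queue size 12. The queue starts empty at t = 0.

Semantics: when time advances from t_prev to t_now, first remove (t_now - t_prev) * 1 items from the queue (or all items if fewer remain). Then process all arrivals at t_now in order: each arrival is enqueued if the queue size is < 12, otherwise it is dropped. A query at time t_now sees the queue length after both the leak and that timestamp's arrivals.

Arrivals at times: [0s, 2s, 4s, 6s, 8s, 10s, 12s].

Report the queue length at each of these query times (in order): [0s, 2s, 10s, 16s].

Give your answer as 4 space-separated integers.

Answer: 1 1 1 0

Derivation:
Queue lengths at query times:
  query t=0s: backlog = 1
  query t=2s: backlog = 1
  query t=10s: backlog = 1
  query t=16s: backlog = 0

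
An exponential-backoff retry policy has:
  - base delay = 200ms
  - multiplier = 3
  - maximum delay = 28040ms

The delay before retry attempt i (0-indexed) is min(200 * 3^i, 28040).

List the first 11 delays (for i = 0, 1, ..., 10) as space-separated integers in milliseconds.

Answer: 200 600 1800 5400 16200 28040 28040 28040 28040 28040 28040

Derivation:
Computing each delay:
  i=0: min(200*3^0, 28040) = 200
  i=1: min(200*3^1, 28040) = 600
  i=2: min(200*3^2, 28040) = 1800
  i=3: min(200*3^3, 28040) = 5400
  i=4: min(200*3^4, 28040) = 16200
  i=5: min(200*3^5, 28040) = 28040
  i=6: min(200*3^6, 28040) = 28040
  i=7: min(200*3^7, 28040) = 28040
  i=8: min(200*3^8, 28040) = 28040
  i=9: min(200*3^9, 28040) = 28040
  i=10: min(200*3^10, 28040) = 28040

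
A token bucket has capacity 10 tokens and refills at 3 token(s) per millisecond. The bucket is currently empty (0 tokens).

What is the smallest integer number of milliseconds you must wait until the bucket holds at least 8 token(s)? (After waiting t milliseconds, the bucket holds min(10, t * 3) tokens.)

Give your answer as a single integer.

Answer: 3

Derivation:
Need t * 3 >= 8, so t >= 8/3.
Smallest integer t = ceil(8/3) = 3.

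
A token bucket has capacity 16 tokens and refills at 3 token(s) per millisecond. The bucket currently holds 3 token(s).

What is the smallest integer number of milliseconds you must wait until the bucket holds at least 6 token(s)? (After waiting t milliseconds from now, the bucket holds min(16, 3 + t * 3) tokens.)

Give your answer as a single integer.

Need 3 + t * 3 >= 6, so t >= 3/3.
Smallest integer t = ceil(3/3) = 1.

Answer: 1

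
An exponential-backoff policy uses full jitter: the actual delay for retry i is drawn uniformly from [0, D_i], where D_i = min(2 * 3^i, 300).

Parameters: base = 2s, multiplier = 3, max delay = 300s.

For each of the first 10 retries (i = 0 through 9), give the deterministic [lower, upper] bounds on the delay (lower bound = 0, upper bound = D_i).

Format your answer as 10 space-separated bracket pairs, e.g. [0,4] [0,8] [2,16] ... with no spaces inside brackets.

Answer: [0,2] [0,6] [0,18] [0,54] [0,162] [0,300] [0,300] [0,300] [0,300] [0,300]

Derivation:
Computing bounds per retry:
  i=0: D_i=min(2*3^0,300)=2, bounds=[0,2]
  i=1: D_i=min(2*3^1,300)=6, bounds=[0,6]
  i=2: D_i=min(2*3^2,300)=18, bounds=[0,18]
  i=3: D_i=min(2*3^3,300)=54, bounds=[0,54]
  i=4: D_i=min(2*3^4,300)=162, bounds=[0,162]
  i=5: D_i=min(2*3^5,300)=300, bounds=[0,300]
  i=6: D_i=min(2*3^6,300)=300, bounds=[0,300]
  i=7: D_i=min(2*3^7,300)=300, bounds=[0,300]
  i=8: D_i=min(2*3^8,300)=300, bounds=[0,300]
  i=9: D_i=min(2*3^9,300)=300, bounds=[0,300]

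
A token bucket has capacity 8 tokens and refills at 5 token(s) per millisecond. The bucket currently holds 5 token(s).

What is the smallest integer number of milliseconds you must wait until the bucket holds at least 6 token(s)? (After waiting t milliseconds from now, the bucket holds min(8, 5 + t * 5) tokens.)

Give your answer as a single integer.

Answer: 1

Derivation:
Need 5 + t * 5 >= 6, so t >= 1/5.
Smallest integer t = ceil(1/5) = 1.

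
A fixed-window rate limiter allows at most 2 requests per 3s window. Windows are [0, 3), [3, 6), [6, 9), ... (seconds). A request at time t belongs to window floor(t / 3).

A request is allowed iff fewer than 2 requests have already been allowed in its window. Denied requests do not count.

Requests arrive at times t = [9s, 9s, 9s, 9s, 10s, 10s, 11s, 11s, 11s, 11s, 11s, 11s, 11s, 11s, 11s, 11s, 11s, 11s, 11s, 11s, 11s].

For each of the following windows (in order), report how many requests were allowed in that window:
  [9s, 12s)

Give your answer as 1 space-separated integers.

Processing requests:
  req#1 t=9s (window 3): ALLOW
  req#2 t=9s (window 3): ALLOW
  req#3 t=9s (window 3): DENY
  req#4 t=9s (window 3): DENY
  req#5 t=10s (window 3): DENY
  req#6 t=10s (window 3): DENY
  req#7 t=11s (window 3): DENY
  req#8 t=11s (window 3): DENY
  req#9 t=11s (window 3): DENY
  req#10 t=11s (window 3): DENY
  req#11 t=11s (window 3): DENY
  req#12 t=11s (window 3): DENY
  req#13 t=11s (window 3): DENY
  req#14 t=11s (window 3): DENY
  req#15 t=11s (window 3): DENY
  req#16 t=11s (window 3): DENY
  req#17 t=11s (window 3): DENY
  req#18 t=11s (window 3): DENY
  req#19 t=11s (window 3): DENY
  req#20 t=11s (window 3): DENY
  req#21 t=11s (window 3): DENY

Allowed counts by window: 2

Answer: 2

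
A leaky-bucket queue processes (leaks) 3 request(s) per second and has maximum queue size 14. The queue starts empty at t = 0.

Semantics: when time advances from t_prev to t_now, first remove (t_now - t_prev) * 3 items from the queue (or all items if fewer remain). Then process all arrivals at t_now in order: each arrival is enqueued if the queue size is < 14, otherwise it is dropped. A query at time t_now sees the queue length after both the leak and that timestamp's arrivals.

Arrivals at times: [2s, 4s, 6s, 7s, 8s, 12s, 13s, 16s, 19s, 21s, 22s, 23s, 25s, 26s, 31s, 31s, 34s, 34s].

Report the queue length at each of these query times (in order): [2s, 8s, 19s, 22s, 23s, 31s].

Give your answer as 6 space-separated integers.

Queue lengths at query times:
  query t=2s: backlog = 1
  query t=8s: backlog = 1
  query t=19s: backlog = 1
  query t=22s: backlog = 1
  query t=23s: backlog = 1
  query t=31s: backlog = 2

Answer: 1 1 1 1 1 2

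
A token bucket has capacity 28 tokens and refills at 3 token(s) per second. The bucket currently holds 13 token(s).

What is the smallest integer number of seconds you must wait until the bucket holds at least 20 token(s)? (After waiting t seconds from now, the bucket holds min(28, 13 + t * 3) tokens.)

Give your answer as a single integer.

Answer: 3

Derivation:
Need 13 + t * 3 >= 20, so t >= 7/3.
Smallest integer t = ceil(7/3) = 3.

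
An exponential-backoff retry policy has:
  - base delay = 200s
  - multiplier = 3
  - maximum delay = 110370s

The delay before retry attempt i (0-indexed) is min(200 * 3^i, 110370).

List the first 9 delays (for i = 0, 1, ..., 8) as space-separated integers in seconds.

Answer: 200 600 1800 5400 16200 48600 110370 110370 110370

Derivation:
Computing each delay:
  i=0: min(200*3^0, 110370) = 200
  i=1: min(200*3^1, 110370) = 600
  i=2: min(200*3^2, 110370) = 1800
  i=3: min(200*3^3, 110370) = 5400
  i=4: min(200*3^4, 110370) = 16200
  i=5: min(200*3^5, 110370) = 48600
  i=6: min(200*3^6, 110370) = 110370
  i=7: min(200*3^7, 110370) = 110370
  i=8: min(200*3^8, 110370) = 110370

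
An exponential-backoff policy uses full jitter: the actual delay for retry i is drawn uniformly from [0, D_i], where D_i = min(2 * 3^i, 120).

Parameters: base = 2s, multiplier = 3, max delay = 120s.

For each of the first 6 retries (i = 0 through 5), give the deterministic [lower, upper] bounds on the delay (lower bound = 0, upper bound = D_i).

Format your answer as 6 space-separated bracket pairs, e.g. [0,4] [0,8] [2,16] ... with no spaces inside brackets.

Computing bounds per retry:
  i=0: D_i=min(2*3^0,120)=2, bounds=[0,2]
  i=1: D_i=min(2*3^1,120)=6, bounds=[0,6]
  i=2: D_i=min(2*3^2,120)=18, bounds=[0,18]
  i=3: D_i=min(2*3^3,120)=54, bounds=[0,54]
  i=4: D_i=min(2*3^4,120)=120, bounds=[0,120]
  i=5: D_i=min(2*3^5,120)=120, bounds=[0,120]

Answer: [0,2] [0,6] [0,18] [0,54] [0,120] [0,120]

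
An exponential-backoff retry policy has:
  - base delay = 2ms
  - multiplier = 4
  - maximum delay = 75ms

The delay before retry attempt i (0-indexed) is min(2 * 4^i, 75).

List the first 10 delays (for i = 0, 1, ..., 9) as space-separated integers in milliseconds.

Answer: 2 8 32 75 75 75 75 75 75 75

Derivation:
Computing each delay:
  i=0: min(2*4^0, 75) = 2
  i=1: min(2*4^1, 75) = 8
  i=2: min(2*4^2, 75) = 32
  i=3: min(2*4^3, 75) = 75
  i=4: min(2*4^4, 75) = 75
  i=5: min(2*4^5, 75) = 75
  i=6: min(2*4^6, 75) = 75
  i=7: min(2*4^7, 75) = 75
  i=8: min(2*4^8, 75) = 75
  i=9: min(2*4^9, 75) = 75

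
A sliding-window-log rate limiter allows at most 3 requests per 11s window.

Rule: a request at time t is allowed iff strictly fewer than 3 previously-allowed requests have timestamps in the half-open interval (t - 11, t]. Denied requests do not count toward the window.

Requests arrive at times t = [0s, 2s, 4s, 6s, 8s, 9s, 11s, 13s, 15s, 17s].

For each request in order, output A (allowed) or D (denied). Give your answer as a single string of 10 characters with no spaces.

Tracking allowed requests in the window:
  req#1 t=0s: ALLOW
  req#2 t=2s: ALLOW
  req#3 t=4s: ALLOW
  req#4 t=6s: DENY
  req#5 t=8s: DENY
  req#6 t=9s: DENY
  req#7 t=11s: ALLOW
  req#8 t=13s: ALLOW
  req#9 t=15s: ALLOW
  req#10 t=17s: DENY

Answer: AAADDDAAAD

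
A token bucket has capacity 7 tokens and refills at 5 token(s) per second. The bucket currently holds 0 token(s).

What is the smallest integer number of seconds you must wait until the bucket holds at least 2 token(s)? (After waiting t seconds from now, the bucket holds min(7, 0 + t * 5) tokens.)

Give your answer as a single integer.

Answer: 1

Derivation:
Need 0 + t * 5 >= 2, so t >= 2/5.
Smallest integer t = ceil(2/5) = 1.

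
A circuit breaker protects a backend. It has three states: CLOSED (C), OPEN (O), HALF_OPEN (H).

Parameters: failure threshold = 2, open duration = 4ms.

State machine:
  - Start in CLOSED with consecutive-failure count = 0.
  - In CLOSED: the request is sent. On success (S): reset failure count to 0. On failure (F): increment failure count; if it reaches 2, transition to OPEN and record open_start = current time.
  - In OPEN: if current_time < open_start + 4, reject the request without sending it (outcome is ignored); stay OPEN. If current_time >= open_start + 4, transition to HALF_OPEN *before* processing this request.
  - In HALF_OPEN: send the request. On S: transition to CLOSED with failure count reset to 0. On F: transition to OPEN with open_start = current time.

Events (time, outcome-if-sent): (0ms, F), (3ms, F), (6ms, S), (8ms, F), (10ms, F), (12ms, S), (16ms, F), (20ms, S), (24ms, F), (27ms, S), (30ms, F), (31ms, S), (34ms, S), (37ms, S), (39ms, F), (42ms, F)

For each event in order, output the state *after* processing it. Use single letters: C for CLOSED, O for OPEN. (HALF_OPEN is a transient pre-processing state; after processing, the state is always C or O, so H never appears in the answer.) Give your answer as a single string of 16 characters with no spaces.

Answer: COOOOCCCCCCCCCCO

Derivation:
State after each event:
  event#1 t=0ms outcome=F: state=CLOSED
  event#2 t=3ms outcome=F: state=OPEN
  event#3 t=6ms outcome=S: state=OPEN
  event#4 t=8ms outcome=F: state=OPEN
  event#5 t=10ms outcome=F: state=OPEN
  event#6 t=12ms outcome=S: state=CLOSED
  event#7 t=16ms outcome=F: state=CLOSED
  event#8 t=20ms outcome=S: state=CLOSED
  event#9 t=24ms outcome=F: state=CLOSED
  event#10 t=27ms outcome=S: state=CLOSED
  event#11 t=30ms outcome=F: state=CLOSED
  event#12 t=31ms outcome=S: state=CLOSED
  event#13 t=34ms outcome=S: state=CLOSED
  event#14 t=37ms outcome=S: state=CLOSED
  event#15 t=39ms outcome=F: state=CLOSED
  event#16 t=42ms outcome=F: state=OPEN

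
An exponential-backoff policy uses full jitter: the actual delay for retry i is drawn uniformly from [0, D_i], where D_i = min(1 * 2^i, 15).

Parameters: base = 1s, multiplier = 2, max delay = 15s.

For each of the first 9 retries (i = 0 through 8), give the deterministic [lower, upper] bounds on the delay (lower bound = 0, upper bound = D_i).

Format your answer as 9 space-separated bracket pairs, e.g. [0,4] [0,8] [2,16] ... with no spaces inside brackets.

Answer: [0,1] [0,2] [0,4] [0,8] [0,15] [0,15] [0,15] [0,15] [0,15]

Derivation:
Computing bounds per retry:
  i=0: D_i=min(1*2^0,15)=1, bounds=[0,1]
  i=1: D_i=min(1*2^1,15)=2, bounds=[0,2]
  i=2: D_i=min(1*2^2,15)=4, bounds=[0,4]
  i=3: D_i=min(1*2^3,15)=8, bounds=[0,8]
  i=4: D_i=min(1*2^4,15)=15, bounds=[0,15]
  i=5: D_i=min(1*2^5,15)=15, bounds=[0,15]
  i=6: D_i=min(1*2^6,15)=15, bounds=[0,15]
  i=7: D_i=min(1*2^7,15)=15, bounds=[0,15]
  i=8: D_i=min(1*2^8,15)=15, bounds=[0,15]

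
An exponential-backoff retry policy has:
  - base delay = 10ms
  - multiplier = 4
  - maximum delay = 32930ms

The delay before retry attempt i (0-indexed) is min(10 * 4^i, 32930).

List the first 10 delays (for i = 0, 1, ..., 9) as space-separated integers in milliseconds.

Computing each delay:
  i=0: min(10*4^0, 32930) = 10
  i=1: min(10*4^1, 32930) = 40
  i=2: min(10*4^2, 32930) = 160
  i=3: min(10*4^3, 32930) = 640
  i=4: min(10*4^4, 32930) = 2560
  i=5: min(10*4^5, 32930) = 10240
  i=6: min(10*4^6, 32930) = 32930
  i=7: min(10*4^7, 32930) = 32930
  i=8: min(10*4^8, 32930) = 32930
  i=9: min(10*4^9, 32930) = 32930

Answer: 10 40 160 640 2560 10240 32930 32930 32930 32930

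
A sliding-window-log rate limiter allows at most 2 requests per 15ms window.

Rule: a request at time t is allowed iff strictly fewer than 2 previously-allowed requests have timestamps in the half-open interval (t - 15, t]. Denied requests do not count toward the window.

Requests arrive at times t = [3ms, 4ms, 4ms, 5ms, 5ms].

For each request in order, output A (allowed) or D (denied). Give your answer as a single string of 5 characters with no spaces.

Tracking allowed requests in the window:
  req#1 t=3ms: ALLOW
  req#2 t=4ms: ALLOW
  req#3 t=4ms: DENY
  req#4 t=5ms: DENY
  req#5 t=5ms: DENY

Answer: AADDD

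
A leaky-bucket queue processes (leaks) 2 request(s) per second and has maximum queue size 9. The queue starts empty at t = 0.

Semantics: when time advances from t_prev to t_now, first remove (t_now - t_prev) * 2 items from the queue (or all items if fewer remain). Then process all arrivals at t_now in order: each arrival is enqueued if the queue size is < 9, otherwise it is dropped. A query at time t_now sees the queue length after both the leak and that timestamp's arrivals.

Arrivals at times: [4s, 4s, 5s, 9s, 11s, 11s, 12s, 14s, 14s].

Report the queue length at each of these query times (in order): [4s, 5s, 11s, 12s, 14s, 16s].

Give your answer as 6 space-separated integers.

Queue lengths at query times:
  query t=4s: backlog = 2
  query t=5s: backlog = 1
  query t=11s: backlog = 2
  query t=12s: backlog = 1
  query t=14s: backlog = 2
  query t=16s: backlog = 0

Answer: 2 1 2 1 2 0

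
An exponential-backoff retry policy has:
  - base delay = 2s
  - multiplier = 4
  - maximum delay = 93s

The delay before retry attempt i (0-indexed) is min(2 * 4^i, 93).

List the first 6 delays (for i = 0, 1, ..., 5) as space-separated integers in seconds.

Computing each delay:
  i=0: min(2*4^0, 93) = 2
  i=1: min(2*4^1, 93) = 8
  i=2: min(2*4^2, 93) = 32
  i=3: min(2*4^3, 93) = 93
  i=4: min(2*4^4, 93) = 93
  i=5: min(2*4^5, 93) = 93

Answer: 2 8 32 93 93 93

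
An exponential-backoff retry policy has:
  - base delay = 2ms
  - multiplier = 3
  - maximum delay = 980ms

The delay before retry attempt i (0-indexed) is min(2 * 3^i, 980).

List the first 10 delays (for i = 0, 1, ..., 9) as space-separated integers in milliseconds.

Answer: 2 6 18 54 162 486 980 980 980 980

Derivation:
Computing each delay:
  i=0: min(2*3^0, 980) = 2
  i=1: min(2*3^1, 980) = 6
  i=2: min(2*3^2, 980) = 18
  i=3: min(2*3^3, 980) = 54
  i=4: min(2*3^4, 980) = 162
  i=5: min(2*3^5, 980) = 486
  i=6: min(2*3^6, 980) = 980
  i=7: min(2*3^7, 980) = 980
  i=8: min(2*3^8, 980) = 980
  i=9: min(2*3^9, 980) = 980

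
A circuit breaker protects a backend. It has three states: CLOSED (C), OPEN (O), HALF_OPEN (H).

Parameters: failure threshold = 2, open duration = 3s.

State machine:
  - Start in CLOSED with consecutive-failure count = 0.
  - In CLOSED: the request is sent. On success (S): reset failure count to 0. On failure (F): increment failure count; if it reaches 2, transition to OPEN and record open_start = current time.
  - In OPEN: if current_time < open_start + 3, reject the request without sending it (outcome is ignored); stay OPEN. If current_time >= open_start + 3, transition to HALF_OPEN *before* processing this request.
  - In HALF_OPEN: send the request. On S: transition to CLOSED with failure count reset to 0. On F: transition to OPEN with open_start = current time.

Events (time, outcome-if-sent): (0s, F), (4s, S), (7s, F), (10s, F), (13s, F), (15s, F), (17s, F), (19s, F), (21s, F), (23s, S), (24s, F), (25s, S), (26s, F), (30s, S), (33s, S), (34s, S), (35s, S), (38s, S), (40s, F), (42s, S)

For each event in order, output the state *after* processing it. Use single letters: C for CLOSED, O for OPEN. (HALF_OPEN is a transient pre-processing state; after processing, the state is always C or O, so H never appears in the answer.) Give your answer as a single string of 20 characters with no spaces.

Answer: CCCOOOOOOOOOOCCCCCCC

Derivation:
State after each event:
  event#1 t=0s outcome=F: state=CLOSED
  event#2 t=4s outcome=S: state=CLOSED
  event#3 t=7s outcome=F: state=CLOSED
  event#4 t=10s outcome=F: state=OPEN
  event#5 t=13s outcome=F: state=OPEN
  event#6 t=15s outcome=F: state=OPEN
  event#7 t=17s outcome=F: state=OPEN
  event#8 t=19s outcome=F: state=OPEN
  event#9 t=21s outcome=F: state=OPEN
  event#10 t=23s outcome=S: state=OPEN
  event#11 t=24s outcome=F: state=OPEN
  event#12 t=25s outcome=S: state=OPEN
  event#13 t=26s outcome=F: state=OPEN
  event#14 t=30s outcome=S: state=CLOSED
  event#15 t=33s outcome=S: state=CLOSED
  event#16 t=34s outcome=S: state=CLOSED
  event#17 t=35s outcome=S: state=CLOSED
  event#18 t=38s outcome=S: state=CLOSED
  event#19 t=40s outcome=F: state=CLOSED
  event#20 t=42s outcome=S: state=CLOSED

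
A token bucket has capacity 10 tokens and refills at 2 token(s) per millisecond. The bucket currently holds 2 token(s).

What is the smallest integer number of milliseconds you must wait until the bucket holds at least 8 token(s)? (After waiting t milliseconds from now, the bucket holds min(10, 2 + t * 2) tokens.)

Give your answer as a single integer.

Answer: 3

Derivation:
Need 2 + t * 2 >= 8, so t >= 6/2.
Smallest integer t = ceil(6/2) = 3.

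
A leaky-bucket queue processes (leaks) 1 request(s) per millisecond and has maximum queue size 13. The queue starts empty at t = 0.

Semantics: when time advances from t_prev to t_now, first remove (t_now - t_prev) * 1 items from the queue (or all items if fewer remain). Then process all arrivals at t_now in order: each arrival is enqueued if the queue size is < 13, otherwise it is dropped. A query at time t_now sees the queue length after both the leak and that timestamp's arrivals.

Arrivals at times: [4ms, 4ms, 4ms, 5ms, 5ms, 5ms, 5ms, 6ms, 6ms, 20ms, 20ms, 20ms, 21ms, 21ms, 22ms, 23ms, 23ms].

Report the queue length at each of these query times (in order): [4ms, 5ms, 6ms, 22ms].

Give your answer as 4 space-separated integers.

Answer: 3 6 7 4

Derivation:
Queue lengths at query times:
  query t=4ms: backlog = 3
  query t=5ms: backlog = 6
  query t=6ms: backlog = 7
  query t=22ms: backlog = 4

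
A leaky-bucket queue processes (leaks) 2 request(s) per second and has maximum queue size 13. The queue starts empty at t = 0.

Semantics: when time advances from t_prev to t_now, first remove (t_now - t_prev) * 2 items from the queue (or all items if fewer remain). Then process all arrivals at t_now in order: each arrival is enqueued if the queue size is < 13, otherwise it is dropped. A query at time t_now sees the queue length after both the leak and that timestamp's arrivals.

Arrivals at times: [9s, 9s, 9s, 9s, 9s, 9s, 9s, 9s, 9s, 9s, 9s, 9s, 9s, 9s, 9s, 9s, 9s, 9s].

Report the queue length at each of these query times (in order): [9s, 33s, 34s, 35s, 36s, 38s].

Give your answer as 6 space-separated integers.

Queue lengths at query times:
  query t=9s: backlog = 13
  query t=33s: backlog = 0
  query t=34s: backlog = 0
  query t=35s: backlog = 0
  query t=36s: backlog = 0
  query t=38s: backlog = 0

Answer: 13 0 0 0 0 0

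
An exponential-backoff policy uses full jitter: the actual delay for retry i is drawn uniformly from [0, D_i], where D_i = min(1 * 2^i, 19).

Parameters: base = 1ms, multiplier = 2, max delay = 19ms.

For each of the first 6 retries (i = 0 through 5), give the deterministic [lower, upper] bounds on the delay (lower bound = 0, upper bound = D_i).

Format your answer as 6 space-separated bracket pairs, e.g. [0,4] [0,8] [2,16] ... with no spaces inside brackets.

Answer: [0,1] [0,2] [0,4] [0,8] [0,16] [0,19]

Derivation:
Computing bounds per retry:
  i=0: D_i=min(1*2^0,19)=1, bounds=[0,1]
  i=1: D_i=min(1*2^1,19)=2, bounds=[0,2]
  i=2: D_i=min(1*2^2,19)=4, bounds=[0,4]
  i=3: D_i=min(1*2^3,19)=8, bounds=[0,8]
  i=4: D_i=min(1*2^4,19)=16, bounds=[0,16]
  i=5: D_i=min(1*2^5,19)=19, bounds=[0,19]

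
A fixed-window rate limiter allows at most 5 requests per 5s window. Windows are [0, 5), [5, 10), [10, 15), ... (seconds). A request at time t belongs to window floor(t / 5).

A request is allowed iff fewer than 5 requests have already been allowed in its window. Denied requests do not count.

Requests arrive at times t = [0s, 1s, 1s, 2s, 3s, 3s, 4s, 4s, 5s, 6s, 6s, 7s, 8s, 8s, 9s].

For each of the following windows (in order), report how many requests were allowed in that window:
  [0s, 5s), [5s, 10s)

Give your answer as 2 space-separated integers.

Answer: 5 5

Derivation:
Processing requests:
  req#1 t=0s (window 0): ALLOW
  req#2 t=1s (window 0): ALLOW
  req#3 t=1s (window 0): ALLOW
  req#4 t=2s (window 0): ALLOW
  req#5 t=3s (window 0): ALLOW
  req#6 t=3s (window 0): DENY
  req#7 t=4s (window 0): DENY
  req#8 t=4s (window 0): DENY
  req#9 t=5s (window 1): ALLOW
  req#10 t=6s (window 1): ALLOW
  req#11 t=6s (window 1): ALLOW
  req#12 t=7s (window 1): ALLOW
  req#13 t=8s (window 1): ALLOW
  req#14 t=8s (window 1): DENY
  req#15 t=9s (window 1): DENY

Allowed counts by window: 5 5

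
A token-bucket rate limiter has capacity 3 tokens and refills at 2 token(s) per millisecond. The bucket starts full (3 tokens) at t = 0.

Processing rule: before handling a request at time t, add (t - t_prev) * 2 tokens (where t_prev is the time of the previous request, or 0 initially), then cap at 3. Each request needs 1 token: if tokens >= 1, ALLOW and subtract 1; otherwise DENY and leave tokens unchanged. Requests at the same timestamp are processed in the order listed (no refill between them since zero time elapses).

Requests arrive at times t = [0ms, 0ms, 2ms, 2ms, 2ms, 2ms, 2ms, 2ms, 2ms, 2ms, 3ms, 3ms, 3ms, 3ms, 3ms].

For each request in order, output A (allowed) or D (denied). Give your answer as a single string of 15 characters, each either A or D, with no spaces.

Simulating step by step:
  req#1 t=0ms: ALLOW
  req#2 t=0ms: ALLOW
  req#3 t=2ms: ALLOW
  req#4 t=2ms: ALLOW
  req#5 t=2ms: ALLOW
  req#6 t=2ms: DENY
  req#7 t=2ms: DENY
  req#8 t=2ms: DENY
  req#9 t=2ms: DENY
  req#10 t=2ms: DENY
  req#11 t=3ms: ALLOW
  req#12 t=3ms: ALLOW
  req#13 t=3ms: DENY
  req#14 t=3ms: DENY
  req#15 t=3ms: DENY

Answer: AAAAADDDDDAADDD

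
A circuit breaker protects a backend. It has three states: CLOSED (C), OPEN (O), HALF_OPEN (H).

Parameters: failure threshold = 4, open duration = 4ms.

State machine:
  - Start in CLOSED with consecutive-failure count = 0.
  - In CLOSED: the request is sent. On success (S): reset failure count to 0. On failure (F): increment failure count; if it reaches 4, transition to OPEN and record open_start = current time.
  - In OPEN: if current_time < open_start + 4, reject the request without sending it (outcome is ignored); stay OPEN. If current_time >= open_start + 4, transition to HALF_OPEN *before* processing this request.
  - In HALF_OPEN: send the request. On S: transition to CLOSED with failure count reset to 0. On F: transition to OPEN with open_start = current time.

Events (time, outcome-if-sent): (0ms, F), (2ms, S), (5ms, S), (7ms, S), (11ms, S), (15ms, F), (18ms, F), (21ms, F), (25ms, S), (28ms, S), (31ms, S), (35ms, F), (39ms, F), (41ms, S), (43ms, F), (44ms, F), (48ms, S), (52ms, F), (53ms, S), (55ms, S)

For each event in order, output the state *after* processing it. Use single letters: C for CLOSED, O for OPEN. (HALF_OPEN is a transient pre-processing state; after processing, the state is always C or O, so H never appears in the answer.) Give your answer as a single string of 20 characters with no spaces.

Answer: CCCCCCCCCCCCCCCCCCCC

Derivation:
State after each event:
  event#1 t=0ms outcome=F: state=CLOSED
  event#2 t=2ms outcome=S: state=CLOSED
  event#3 t=5ms outcome=S: state=CLOSED
  event#4 t=7ms outcome=S: state=CLOSED
  event#5 t=11ms outcome=S: state=CLOSED
  event#6 t=15ms outcome=F: state=CLOSED
  event#7 t=18ms outcome=F: state=CLOSED
  event#8 t=21ms outcome=F: state=CLOSED
  event#9 t=25ms outcome=S: state=CLOSED
  event#10 t=28ms outcome=S: state=CLOSED
  event#11 t=31ms outcome=S: state=CLOSED
  event#12 t=35ms outcome=F: state=CLOSED
  event#13 t=39ms outcome=F: state=CLOSED
  event#14 t=41ms outcome=S: state=CLOSED
  event#15 t=43ms outcome=F: state=CLOSED
  event#16 t=44ms outcome=F: state=CLOSED
  event#17 t=48ms outcome=S: state=CLOSED
  event#18 t=52ms outcome=F: state=CLOSED
  event#19 t=53ms outcome=S: state=CLOSED
  event#20 t=55ms outcome=S: state=CLOSED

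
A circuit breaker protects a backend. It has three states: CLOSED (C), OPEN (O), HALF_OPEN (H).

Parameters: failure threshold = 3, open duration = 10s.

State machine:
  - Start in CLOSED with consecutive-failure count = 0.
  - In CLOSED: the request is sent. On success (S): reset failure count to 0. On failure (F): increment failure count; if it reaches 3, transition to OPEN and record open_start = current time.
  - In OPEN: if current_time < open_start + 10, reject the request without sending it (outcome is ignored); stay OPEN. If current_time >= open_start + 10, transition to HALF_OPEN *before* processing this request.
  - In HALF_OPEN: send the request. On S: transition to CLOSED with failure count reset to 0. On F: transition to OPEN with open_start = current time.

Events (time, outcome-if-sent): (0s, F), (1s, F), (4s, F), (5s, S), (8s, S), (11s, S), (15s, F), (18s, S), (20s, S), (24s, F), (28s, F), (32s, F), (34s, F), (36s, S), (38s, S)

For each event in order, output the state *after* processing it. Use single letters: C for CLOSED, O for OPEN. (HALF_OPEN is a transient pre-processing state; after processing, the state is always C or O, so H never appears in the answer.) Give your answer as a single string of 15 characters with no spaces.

State after each event:
  event#1 t=0s outcome=F: state=CLOSED
  event#2 t=1s outcome=F: state=CLOSED
  event#3 t=4s outcome=F: state=OPEN
  event#4 t=5s outcome=S: state=OPEN
  event#5 t=8s outcome=S: state=OPEN
  event#6 t=11s outcome=S: state=OPEN
  event#7 t=15s outcome=F: state=OPEN
  event#8 t=18s outcome=S: state=OPEN
  event#9 t=20s outcome=S: state=OPEN
  event#10 t=24s outcome=F: state=OPEN
  event#11 t=28s outcome=F: state=OPEN
  event#12 t=32s outcome=F: state=OPEN
  event#13 t=34s outcome=F: state=OPEN
  event#14 t=36s outcome=S: state=OPEN
  event#15 t=38s outcome=S: state=CLOSED

Answer: CCOOOOOOOOOOOOC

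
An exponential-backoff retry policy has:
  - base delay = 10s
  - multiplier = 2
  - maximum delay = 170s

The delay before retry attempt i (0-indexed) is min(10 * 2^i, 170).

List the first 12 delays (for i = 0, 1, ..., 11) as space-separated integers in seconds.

Answer: 10 20 40 80 160 170 170 170 170 170 170 170

Derivation:
Computing each delay:
  i=0: min(10*2^0, 170) = 10
  i=1: min(10*2^1, 170) = 20
  i=2: min(10*2^2, 170) = 40
  i=3: min(10*2^3, 170) = 80
  i=4: min(10*2^4, 170) = 160
  i=5: min(10*2^5, 170) = 170
  i=6: min(10*2^6, 170) = 170
  i=7: min(10*2^7, 170) = 170
  i=8: min(10*2^8, 170) = 170
  i=9: min(10*2^9, 170) = 170
  i=10: min(10*2^10, 170) = 170
  i=11: min(10*2^11, 170) = 170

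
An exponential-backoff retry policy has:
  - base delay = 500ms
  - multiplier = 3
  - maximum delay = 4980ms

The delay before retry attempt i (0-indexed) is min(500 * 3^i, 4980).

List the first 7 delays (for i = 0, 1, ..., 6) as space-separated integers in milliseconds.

Answer: 500 1500 4500 4980 4980 4980 4980

Derivation:
Computing each delay:
  i=0: min(500*3^0, 4980) = 500
  i=1: min(500*3^1, 4980) = 1500
  i=2: min(500*3^2, 4980) = 4500
  i=3: min(500*3^3, 4980) = 4980
  i=4: min(500*3^4, 4980) = 4980
  i=5: min(500*3^5, 4980) = 4980
  i=6: min(500*3^6, 4980) = 4980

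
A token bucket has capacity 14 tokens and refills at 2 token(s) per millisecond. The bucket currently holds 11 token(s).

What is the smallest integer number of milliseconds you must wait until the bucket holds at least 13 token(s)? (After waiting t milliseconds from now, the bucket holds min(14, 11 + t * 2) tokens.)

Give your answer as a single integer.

Need 11 + t * 2 >= 13, so t >= 2/2.
Smallest integer t = ceil(2/2) = 1.

Answer: 1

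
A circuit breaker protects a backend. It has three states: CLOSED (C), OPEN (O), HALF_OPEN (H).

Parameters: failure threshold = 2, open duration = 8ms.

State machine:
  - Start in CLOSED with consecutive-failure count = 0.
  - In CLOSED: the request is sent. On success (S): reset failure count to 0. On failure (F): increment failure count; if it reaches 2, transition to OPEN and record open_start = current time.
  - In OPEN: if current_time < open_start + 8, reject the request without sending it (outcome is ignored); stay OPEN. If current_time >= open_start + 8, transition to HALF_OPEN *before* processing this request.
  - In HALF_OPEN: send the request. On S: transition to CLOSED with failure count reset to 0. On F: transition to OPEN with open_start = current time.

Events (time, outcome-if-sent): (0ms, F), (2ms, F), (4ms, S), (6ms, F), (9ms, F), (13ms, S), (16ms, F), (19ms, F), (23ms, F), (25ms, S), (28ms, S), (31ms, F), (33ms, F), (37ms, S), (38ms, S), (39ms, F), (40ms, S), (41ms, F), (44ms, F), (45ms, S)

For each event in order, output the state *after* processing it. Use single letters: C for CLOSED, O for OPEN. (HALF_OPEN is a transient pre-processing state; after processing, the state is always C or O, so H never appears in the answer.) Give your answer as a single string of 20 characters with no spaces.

Answer: COOOOCCOOOCCOOOOOOOO

Derivation:
State after each event:
  event#1 t=0ms outcome=F: state=CLOSED
  event#2 t=2ms outcome=F: state=OPEN
  event#3 t=4ms outcome=S: state=OPEN
  event#4 t=6ms outcome=F: state=OPEN
  event#5 t=9ms outcome=F: state=OPEN
  event#6 t=13ms outcome=S: state=CLOSED
  event#7 t=16ms outcome=F: state=CLOSED
  event#8 t=19ms outcome=F: state=OPEN
  event#9 t=23ms outcome=F: state=OPEN
  event#10 t=25ms outcome=S: state=OPEN
  event#11 t=28ms outcome=S: state=CLOSED
  event#12 t=31ms outcome=F: state=CLOSED
  event#13 t=33ms outcome=F: state=OPEN
  event#14 t=37ms outcome=S: state=OPEN
  event#15 t=38ms outcome=S: state=OPEN
  event#16 t=39ms outcome=F: state=OPEN
  event#17 t=40ms outcome=S: state=OPEN
  event#18 t=41ms outcome=F: state=OPEN
  event#19 t=44ms outcome=F: state=OPEN
  event#20 t=45ms outcome=S: state=OPEN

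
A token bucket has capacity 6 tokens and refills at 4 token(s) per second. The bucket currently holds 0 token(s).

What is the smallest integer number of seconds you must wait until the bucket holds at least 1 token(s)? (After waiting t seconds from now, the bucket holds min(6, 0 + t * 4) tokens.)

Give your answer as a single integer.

Need 0 + t * 4 >= 1, so t >= 1/4.
Smallest integer t = ceil(1/4) = 1.

Answer: 1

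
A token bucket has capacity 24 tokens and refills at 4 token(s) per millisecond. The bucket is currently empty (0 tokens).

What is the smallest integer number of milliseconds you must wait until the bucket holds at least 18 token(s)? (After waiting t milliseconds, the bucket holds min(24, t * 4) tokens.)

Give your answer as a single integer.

Need t * 4 >= 18, so t >= 18/4.
Smallest integer t = ceil(18/4) = 5.

Answer: 5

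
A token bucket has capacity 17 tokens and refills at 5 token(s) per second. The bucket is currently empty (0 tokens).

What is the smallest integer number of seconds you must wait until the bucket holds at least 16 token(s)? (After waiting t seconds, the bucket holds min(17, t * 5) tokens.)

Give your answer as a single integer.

Need t * 5 >= 16, so t >= 16/5.
Smallest integer t = ceil(16/5) = 4.

Answer: 4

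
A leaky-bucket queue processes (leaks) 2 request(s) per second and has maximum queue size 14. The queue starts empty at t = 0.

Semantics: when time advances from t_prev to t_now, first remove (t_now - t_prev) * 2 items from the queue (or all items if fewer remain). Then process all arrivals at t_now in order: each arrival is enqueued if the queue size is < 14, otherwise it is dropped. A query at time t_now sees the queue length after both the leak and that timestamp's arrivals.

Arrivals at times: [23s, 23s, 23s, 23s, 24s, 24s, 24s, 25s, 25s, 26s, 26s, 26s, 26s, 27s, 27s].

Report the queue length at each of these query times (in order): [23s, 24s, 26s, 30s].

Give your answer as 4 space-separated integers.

Queue lengths at query times:
  query t=23s: backlog = 4
  query t=24s: backlog = 5
  query t=26s: backlog = 7
  query t=30s: backlog = 1

Answer: 4 5 7 1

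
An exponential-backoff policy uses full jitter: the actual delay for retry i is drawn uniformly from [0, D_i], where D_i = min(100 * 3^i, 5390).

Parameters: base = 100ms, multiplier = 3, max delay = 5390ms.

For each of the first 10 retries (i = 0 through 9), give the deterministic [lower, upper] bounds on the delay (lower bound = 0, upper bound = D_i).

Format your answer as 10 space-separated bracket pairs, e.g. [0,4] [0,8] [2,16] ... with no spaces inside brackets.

Computing bounds per retry:
  i=0: D_i=min(100*3^0,5390)=100, bounds=[0,100]
  i=1: D_i=min(100*3^1,5390)=300, bounds=[0,300]
  i=2: D_i=min(100*3^2,5390)=900, bounds=[0,900]
  i=3: D_i=min(100*3^3,5390)=2700, bounds=[0,2700]
  i=4: D_i=min(100*3^4,5390)=5390, bounds=[0,5390]
  i=5: D_i=min(100*3^5,5390)=5390, bounds=[0,5390]
  i=6: D_i=min(100*3^6,5390)=5390, bounds=[0,5390]
  i=7: D_i=min(100*3^7,5390)=5390, bounds=[0,5390]
  i=8: D_i=min(100*3^8,5390)=5390, bounds=[0,5390]
  i=9: D_i=min(100*3^9,5390)=5390, bounds=[0,5390]

Answer: [0,100] [0,300] [0,900] [0,2700] [0,5390] [0,5390] [0,5390] [0,5390] [0,5390] [0,5390]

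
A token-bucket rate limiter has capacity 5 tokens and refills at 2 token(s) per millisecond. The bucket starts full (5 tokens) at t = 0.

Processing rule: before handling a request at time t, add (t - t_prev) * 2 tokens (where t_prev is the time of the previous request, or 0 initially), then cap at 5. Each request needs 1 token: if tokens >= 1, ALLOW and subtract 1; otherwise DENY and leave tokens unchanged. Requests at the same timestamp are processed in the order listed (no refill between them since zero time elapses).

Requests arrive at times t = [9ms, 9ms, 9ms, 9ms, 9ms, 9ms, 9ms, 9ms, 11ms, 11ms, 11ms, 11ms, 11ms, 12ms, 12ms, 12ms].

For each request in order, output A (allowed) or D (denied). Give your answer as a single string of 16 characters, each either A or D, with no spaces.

Simulating step by step:
  req#1 t=9ms: ALLOW
  req#2 t=9ms: ALLOW
  req#3 t=9ms: ALLOW
  req#4 t=9ms: ALLOW
  req#5 t=9ms: ALLOW
  req#6 t=9ms: DENY
  req#7 t=9ms: DENY
  req#8 t=9ms: DENY
  req#9 t=11ms: ALLOW
  req#10 t=11ms: ALLOW
  req#11 t=11ms: ALLOW
  req#12 t=11ms: ALLOW
  req#13 t=11ms: DENY
  req#14 t=12ms: ALLOW
  req#15 t=12ms: ALLOW
  req#16 t=12ms: DENY

Answer: AAAAADDDAAAADAAD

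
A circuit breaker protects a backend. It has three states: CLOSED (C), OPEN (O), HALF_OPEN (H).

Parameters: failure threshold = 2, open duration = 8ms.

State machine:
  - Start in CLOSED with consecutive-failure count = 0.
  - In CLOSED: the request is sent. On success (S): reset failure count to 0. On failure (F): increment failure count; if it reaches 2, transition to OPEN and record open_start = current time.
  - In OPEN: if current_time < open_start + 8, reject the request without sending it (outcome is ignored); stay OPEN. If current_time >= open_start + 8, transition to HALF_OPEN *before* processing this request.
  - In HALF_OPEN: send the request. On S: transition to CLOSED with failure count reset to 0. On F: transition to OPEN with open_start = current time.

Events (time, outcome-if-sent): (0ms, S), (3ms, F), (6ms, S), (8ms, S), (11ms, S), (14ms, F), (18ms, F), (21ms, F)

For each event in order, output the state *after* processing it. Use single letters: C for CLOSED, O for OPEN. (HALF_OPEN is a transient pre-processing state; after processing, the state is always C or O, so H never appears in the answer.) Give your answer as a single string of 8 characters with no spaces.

Answer: CCCCCCOO

Derivation:
State after each event:
  event#1 t=0ms outcome=S: state=CLOSED
  event#2 t=3ms outcome=F: state=CLOSED
  event#3 t=6ms outcome=S: state=CLOSED
  event#4 t=8ms outcome=S: state=CLOSED
  event#5 t=11ms outcome=S: state=CLOSED
  event#6 t=14ms outcome=F: state=CLOSED
  event#7 t=18ms outcome=F: state=OPEN
  event#8 t=21ms outcome=F: state=OPEN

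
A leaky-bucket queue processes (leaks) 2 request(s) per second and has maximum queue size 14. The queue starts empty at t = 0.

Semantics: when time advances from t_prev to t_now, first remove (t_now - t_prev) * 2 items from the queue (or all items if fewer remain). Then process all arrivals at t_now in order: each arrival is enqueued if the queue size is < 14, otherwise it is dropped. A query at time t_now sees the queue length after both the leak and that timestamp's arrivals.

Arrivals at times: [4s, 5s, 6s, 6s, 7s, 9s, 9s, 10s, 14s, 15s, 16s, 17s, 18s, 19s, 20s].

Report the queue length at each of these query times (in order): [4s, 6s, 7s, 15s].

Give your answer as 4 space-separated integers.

Answer: 1 2 1 1

Derivation:
Queue lengths at query times:
  query t=4s: backlog = 1
  query t=6s: backlog = 2
  query t=7s: backlog = 1
  query t=15s: backlog = 1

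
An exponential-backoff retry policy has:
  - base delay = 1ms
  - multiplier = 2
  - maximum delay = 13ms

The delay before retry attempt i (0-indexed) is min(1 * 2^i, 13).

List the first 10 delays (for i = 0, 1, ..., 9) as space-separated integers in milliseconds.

Computing each delay:
  i=0: min(1*2^0, 13) = 1
  i=1: min(1*2^1, 13) = 2
  i=2: min(1*2^2, 13) = 4
  i=3: min(1*2^3, 13) = 8
  i=4: min(1*2^4, 13) = 13
  i=5: min(1*2^5, 13) = 13
  i=6: min(1*2^6, 13) = 13
  i=7: min(1*2^7, 13) = 13
  i=8: min(1*2^8, 13) = 13
  i=9: min(1*2^9, 13) = 13

Answer: 1 2 4 8 13 13 13 13 13 13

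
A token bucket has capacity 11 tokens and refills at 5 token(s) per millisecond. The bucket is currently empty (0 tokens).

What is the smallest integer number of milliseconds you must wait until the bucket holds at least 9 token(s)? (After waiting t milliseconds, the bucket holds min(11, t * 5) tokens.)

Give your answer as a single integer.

Answer: 2

Derivation:
Need t * 5 >= 9, so t >= 9/5.
Smallest integer t = ceil(9/5) = 2.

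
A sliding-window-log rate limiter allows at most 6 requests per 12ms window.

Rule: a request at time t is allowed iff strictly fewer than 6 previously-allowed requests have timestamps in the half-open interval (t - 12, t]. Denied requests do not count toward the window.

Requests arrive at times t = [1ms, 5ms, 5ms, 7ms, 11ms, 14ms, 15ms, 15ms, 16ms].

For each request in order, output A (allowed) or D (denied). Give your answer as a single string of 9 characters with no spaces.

Tracking allowed requests in the window:
  req#1 t=1ms: ALLOW
  req#2 t=5ms: ALLOW
  req#3 t=5ms: ALLOW
  req#4 t=7ms: ALLOW
  req#5 t=11ms: ALLOW
  req#6 t=14ms: ALLOW
  req#7 t=15ms: ALLOW
  req#8 t=15ms: DENY
  req#9 t=16ms: DENY

Answer: AAAAAAADD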